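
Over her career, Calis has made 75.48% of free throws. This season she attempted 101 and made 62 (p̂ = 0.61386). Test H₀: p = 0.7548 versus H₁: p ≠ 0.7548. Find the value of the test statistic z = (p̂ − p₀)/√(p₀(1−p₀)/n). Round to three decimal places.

p̂ = 62/101 = 0.61386.
Standard error under H₀: √(0.7548×0.2452/101) = 0.04281.
z = (0.61386 − 0.7548)/0.04281 = -0.14094/0.04281 = -3.292.

z = -3.292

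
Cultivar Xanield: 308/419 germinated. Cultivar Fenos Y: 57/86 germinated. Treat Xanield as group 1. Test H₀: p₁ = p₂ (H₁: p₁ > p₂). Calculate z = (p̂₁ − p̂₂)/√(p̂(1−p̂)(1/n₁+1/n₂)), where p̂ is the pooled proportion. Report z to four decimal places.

p̂₁ = 308/419 ≈ 0.735084, p̂₂ = 57/86 ≈ 0.662791.
Pooled p̂ = (308+57)/(419+86) = 365/505 = 0.722772.
SE = √(p̂(1−p̂)(1/n₁+1/n₂)) = √(0.722772·0.277228·0.0140145) = √(0.00280813) = 0.052992.
z = (0.735084 − 0.662791)/0.052992 = 0.072293/0.052992 = 1.3642.
p-value = P(Z > 1.364) ≈ 0.0862.

z = 1.3642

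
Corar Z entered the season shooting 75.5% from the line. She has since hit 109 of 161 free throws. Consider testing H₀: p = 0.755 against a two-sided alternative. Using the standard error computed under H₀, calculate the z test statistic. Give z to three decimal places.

z = -2.301

p̂ = 109/161 = 0.677019.
SE = √(p₀(1−p₀)/n) = √(0.18498/161) = 0.033896.
z = (0.677019 − 0.755)/0.033896 = -0.077981/0.033896 = -2.301.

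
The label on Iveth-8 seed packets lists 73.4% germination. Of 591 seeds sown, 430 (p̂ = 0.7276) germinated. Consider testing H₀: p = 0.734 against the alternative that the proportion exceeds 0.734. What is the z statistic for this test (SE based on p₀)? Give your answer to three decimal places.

p̂ = 430/591 ≈ 0.72758.
SE = √(p₀(1−p₀)/n) = √(0.19524/591) = 0.01818.
z = (0.72758 − 0.734)/0.01818 = -0.00642/0.01818 = -0.353.
p-value = P(Z > -0.353) ≈ 0.6380.

z = -0.353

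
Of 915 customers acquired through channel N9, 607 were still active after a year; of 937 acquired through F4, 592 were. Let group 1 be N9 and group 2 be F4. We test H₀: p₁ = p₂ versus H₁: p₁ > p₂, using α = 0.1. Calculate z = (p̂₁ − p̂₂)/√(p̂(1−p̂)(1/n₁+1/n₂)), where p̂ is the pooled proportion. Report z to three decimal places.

z = 1.422

p̂₁ = 607/915 ≈ 0.66339, p̂₂ = 592/937 ≈ 0.63180.
Pooled p̂ = (607+592)/(915+937) = 1199/1852 = 0.64741.
SE = √(p̂(1−p̂)(1/n₁+1/n₂)) = √(0.64741·0.35259·0.00216013) = √(0.000493095) = 0.02221.
z = (0.66339 − 0.63180)/0.02221 = 0.03159/0.02221 = 1.422.
p-value = P(Z > 1.422) ≈ 0.0775. With α = 0.1, reject H₀.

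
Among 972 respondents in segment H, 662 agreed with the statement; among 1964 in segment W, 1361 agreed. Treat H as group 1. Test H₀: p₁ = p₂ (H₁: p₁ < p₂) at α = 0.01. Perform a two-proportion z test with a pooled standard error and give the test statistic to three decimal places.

z = -0.656

p̂₁ = 662/972 ≈ 0.68107, p̂₂ = 1361/1964 ≈ 0.69297.
Pooled p̂ = (662+1361)/(972+1964) = 2023/2936 = 0.68903.
SE = √(p̂(1−p̂)(1/n₁+1/n₂)) = √(0.68903·0.31097·0.00153797) = √(0.000329536) = 0.01815.
z = (0.68107 − 0.69297)/0.01815 = -0.01190/0.01815 = -0.656.
p-value = P(Z < -0.656) ≈ 0.2560; since p > α = 0.01, fail to reject H₀.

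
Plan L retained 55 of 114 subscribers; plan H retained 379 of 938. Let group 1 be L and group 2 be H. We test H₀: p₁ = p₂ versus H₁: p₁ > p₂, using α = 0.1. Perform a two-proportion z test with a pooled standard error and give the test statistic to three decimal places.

p̂₁ = 55/114 ≈ 0.48246, p̂₂ = 379/938 ≈ 0.40405.
Pooled p̂ = (55+379)/(114+938) = 434/1052 = 0.41255.
SE = √(0.242352 × 0.00983803) = 0.04883.
z = (0.48246 − 0.40405)/0.04883 = 0.07841/0.04883 = 1.606.
p-value = P(Z > 1.606) ≈ 0.0542; since p < α = 0.1, reject H₀.

z = 1.606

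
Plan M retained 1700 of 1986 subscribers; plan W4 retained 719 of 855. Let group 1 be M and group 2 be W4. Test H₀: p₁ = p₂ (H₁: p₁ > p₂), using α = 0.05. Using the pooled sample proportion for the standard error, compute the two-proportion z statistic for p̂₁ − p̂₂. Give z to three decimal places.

p̂₁ = 1700/1986 = 0.855992, p̂₂ = 719/855 = 0.840936.
Pooled p̂ = (1700+719)/(1986+855) = 2419/2841 = 0.851461.
SE = √(p̂(1−p̂)(1/n₁+1/n₂)) = √(0.851461·0.148539·0.00167312) = √(0.000211608) = 0.014547.
z = (0.855992 − 0.840936)/0.014547 = 0.015056/0.014547 = 1.035.
p-value = P(Z > 1.035) ≈ 0.1503; since p > α = 0.05, fail to reject H₀.

z = 1.035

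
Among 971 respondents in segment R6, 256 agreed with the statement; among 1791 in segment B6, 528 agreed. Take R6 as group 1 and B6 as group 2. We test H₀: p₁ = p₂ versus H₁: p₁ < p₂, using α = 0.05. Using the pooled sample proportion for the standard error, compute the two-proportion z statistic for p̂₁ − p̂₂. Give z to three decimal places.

z = -1.734

p̂₁ = 256/971 ≈ 0.26365, p̂₂ = 528/1791 ≈ 0.29481.
Pooled p̂ = (256+528)/(971+1791) = 784/2762 = 0.28385.
SE = √(0.20328 × 0.00158821) = 0.01797.
z = (0.26365 − 0.29481)/0.01797 = -0.03116/0.01797 = -1.734.
p-value = P(Z < -1.734) ≈ 0.0414, so at α = 0.05 we reject H₀.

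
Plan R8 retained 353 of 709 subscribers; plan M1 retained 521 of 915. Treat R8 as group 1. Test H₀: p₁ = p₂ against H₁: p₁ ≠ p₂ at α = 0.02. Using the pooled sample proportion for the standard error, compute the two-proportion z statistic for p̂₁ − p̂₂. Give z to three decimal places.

p̂₁ = 353/709 ≈ 0.497884, p̂₂ = 521/915 ≈ 0.569399.
Pooled p̂ = (353+521)/(709+915) = 874/1624 = 0.538177.
SE = √(0.248542 × 0.00250333) = 0.024944.
z = (0.497884 − 0.569399)/0.024944 = -0.071515/0.024944 = -2.867.
p-value = 2·P(Z > 2.867) ≈ 0.0041, so at α = 0.02 we reject H₀.

z = -2.867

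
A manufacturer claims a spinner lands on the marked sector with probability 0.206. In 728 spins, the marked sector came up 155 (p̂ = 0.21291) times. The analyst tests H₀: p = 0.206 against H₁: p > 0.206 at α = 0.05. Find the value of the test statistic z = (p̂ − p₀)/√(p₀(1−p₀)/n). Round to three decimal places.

z = 0.461

p̂ = 155/728 ≈ 0.21291.
Under H₀, SE = √(0.206·0.794/728) = √(0.000224676) = 0.01499.
z = (0.21291 − 0.206)/0.01499 = 0.00691/0.01499 = 0.461.
p-value = P(Z > 0.461) ≈ 0.3223, so at α = 0.05 we fail to reject H₀.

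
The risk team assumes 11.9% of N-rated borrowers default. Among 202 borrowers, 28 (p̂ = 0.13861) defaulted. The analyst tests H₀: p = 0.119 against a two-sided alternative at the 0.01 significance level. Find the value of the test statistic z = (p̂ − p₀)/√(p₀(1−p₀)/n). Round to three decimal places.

p̂ = 28/202 ≈ 0.13861.
Standard error under H₀: √(0.119×0.881/202) = 0.02278.
z = (0.13861 − 0.119)/0.02278 = 0.01961/0.02278 = 0.861.
Two-sided p-value ≈ 2·Φ(−0.861) = 0.3893, so at α = 0.01 we fail to reject H₀.

z = 0.861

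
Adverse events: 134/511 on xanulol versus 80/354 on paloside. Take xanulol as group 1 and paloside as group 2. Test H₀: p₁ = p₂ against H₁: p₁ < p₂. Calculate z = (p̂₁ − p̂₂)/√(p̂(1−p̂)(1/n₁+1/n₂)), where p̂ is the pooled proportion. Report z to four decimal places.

p̂₁ = 134/511 = 0.262231, p̂₂ = 80/354 = 0.225989.
Pooled p̂ = (134+80)/(511+354) = 214/865 = 0.247399.
SE = √(0.186193 × 0.00478181) = 0.029839.
z = (0.262231 − 0.225989)/0.029839 = 0.036242/0.029839 = 1.2146.

z = 1.2146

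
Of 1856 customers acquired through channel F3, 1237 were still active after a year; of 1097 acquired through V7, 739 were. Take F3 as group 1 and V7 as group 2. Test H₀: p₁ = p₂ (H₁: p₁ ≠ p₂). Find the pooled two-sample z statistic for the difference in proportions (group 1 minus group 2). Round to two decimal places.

z = -0.40

p̂₁ = 1237/1856 = 0.6665, p̂₂ = 739/1097 = 0.6737.
Pooled p̂ = (1237+739)/(1856+1097) = 1976/2953 = 0.6692.
SE = √(p̂(1−p̂)(1/n₁+1/n₂)) = √(0.6692·0.3308·0.00145037) = √(0.000321095) = 0.0179.
z = (0.6665 − 0.6737)/0.0179 = -0.0072/0.0179 = -0.40.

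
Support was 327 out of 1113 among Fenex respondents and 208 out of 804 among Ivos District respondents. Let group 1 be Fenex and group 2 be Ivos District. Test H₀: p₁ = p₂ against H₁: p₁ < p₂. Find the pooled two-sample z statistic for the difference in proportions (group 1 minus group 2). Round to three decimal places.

z = 1.690

p̂₁ = 327/1113 ≈ 0.29380, p̂₂ = 208/804 ≈ 0.25871.
Pooled p̂ = (327+208)/(1113+804) = 535/1917 = 0.27908.
SE = √(0.201195 × 0.00214225) = 0.02076.
z = (0.29380 − 0.25871)/0.02076 = 0.03509/0.02076 = 1.690.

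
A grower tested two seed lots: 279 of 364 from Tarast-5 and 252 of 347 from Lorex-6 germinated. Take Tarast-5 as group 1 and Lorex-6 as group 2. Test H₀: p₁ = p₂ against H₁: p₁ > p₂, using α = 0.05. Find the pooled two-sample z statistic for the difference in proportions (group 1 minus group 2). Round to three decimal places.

p̂₁ = 279/364 = 0.76648, p̂₂ = 252/347 = 0.72622.
Pooled p̂ = (279+252)/(364+347) = 531/711 = 0.74684.
SE = √(p̂(1−p̂)(1/n₁+1/n₂)) = √(0.74684·0.25316·0.0056291) = √(0.00106431) = 0.03262.
z = (0.76648 − 0.72622)/0.03262 = 0.04026/0.03262 = 1.234.
p-value = P(Z > 1.234) ≈ 0.1086; since p > α = 0.05, fail to reject H₀.

z = 1.234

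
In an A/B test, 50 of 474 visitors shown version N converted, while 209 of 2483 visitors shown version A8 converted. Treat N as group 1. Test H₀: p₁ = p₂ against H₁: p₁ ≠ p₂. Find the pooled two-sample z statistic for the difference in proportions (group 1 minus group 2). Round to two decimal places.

z = 1.50

p̂₁ = 50/474 ≈ 0.1055, p̂₂ = 209/2483 ≈ 0.0842.
Pooled p̂ = (50+209)/(474+2483) = 259/2957 = 0.0876.
SE = √(0.079917 × 0.00251244) = 0.0142.
z = (0.1055 − 0.0842)/0.0142 = 0.0213/0.0142 = 1.50.
p-value = 2·P(Z > 1.504) ≈ 0.1326.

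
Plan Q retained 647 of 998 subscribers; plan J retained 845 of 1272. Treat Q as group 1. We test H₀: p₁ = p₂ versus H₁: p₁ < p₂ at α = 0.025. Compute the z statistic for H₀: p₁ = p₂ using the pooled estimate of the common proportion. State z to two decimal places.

p̂₁ = 647/998 = 0.6483, p̂₂ = 845/1272 = 0.6643.
Pooled p̂ = (647+845)/(998+1272) = 1492/2270 = 0.6573.
SE = √(0.225267 × 0.00178817) = 0.0201.
z = (0.6483 − 0.6643)/0.0201 = -0.0160/0.0201 = -0.80.
p-value = P(Z < -0.798) ≈ 0.2125. With α = 0.025, fail to reject H₀.

z = -0.80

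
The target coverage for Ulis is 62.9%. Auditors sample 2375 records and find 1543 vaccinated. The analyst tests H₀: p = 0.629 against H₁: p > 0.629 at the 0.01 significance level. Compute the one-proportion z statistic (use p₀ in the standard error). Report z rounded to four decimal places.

z = 2.0867

p̂ = 1543/2375 = 0.6496842.
Standard error under H₀: √(0.629×0.371/2375) = 0.0099124.
z = (0.6496842 − 0.629)/0.0099124 = 0.0206842/0.0099124 = 2.0867.
p-value = P(Z > 2.087) ≈ 0.0185, so at α = 0.01 we fail to reject H₀.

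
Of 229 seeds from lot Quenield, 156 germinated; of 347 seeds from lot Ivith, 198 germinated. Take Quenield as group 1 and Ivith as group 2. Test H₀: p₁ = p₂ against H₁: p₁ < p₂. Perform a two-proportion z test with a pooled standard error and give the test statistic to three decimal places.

z = 2.670

p̂₁ = 156/229 ≈ 0.681223, p̂₂ = 198/347 ≈ 0.570605.
Pooled p̂ = (156+198)/(229+347) = 354/576 = 0.614583.
SE = √(p̂(1−p̂)(1/n₁+1/n₂)) = √(0.614583·0.385417·0.00724866) = √(0.00171699) = 0.041437.
z = (0.681223 − 0.570605)/0.041437 = 0.110618/0.041437 = 2.670.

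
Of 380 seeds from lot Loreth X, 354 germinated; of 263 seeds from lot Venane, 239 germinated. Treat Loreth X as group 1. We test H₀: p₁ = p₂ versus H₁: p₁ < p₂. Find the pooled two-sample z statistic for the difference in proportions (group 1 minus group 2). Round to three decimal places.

p̂₁ = 354/380 ≈ 0.93158, p̂₂ = 239/263 ≈ 0.90875.
Pooled p̂ = (354+239)/(380+263) = 593/643 = 0.92224.
SE = √(p̂(1−p̂)(1/n₁+1/n₂)) = √(0.92224·0.07776·0.00643386) = √(0.000461397) = 0.02148.
z = (0.93158 − 0.90875)/0.02148 = 0.02283/0.02148 = 1.063.

z = 1.063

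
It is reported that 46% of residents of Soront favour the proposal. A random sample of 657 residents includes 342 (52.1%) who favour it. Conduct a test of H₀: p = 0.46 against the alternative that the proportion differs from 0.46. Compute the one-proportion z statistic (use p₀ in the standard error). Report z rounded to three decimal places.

p̂ = 342/657 ≈ 0.520548.
Standard error under H₀: √(0.46×0.54/657) = 0.019444.
z = (0.520548 − 0.46)/0.019444 = 0.060548/0.019444 = 3.114.

z = 3.114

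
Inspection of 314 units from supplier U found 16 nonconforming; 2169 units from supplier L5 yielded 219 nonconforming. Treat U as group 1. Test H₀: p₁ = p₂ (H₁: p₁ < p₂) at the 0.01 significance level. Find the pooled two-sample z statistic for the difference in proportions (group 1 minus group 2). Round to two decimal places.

z = -2.83

p̂₁ = 16/314 ≈ 0.05096, p̂₂ = 219/2169 ≈ 0.10097.
Pooled p̂ = (16+219)/(314+2169) = 235/2483 = 0.09464.
SE = √(p̂(1−p̂)(1/n₁+1/n₂)) = √(0.09464·0.90536·0.00364576) = √(0.000312391) = 0.01767.
z = (0.05096 − 0.10097)/0.01767 = -0.05001/0.01767 = -2.83.
p-value = P(Z < -2.830) ≈ 0.0023, so at α = 0.01 we reject H₀.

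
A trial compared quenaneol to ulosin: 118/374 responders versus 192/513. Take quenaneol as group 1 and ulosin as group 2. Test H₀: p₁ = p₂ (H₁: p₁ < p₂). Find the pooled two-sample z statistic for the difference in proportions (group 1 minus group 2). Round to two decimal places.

z = -1.81

p̂₁ = 118/374 ≈ 0.3155, p̂₂ = 192/513 ≈ 0.3743.
Pooled p̂ = (118+192)/(374+513) = 310/887 = 0.3495.
SE = √(0.227348 × 0.00462311) = 0.0324.
z = (0.3155 − 0.3743)/0.0324 = -0.0588/0.0324 = -1.81.
p-value = P(Z < -1.812) ≈ 0.0350.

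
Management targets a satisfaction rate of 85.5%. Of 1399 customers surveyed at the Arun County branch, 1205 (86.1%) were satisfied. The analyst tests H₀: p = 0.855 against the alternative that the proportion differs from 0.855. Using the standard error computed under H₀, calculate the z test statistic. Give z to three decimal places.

z = 0.672

p̂ = 1205/1399 ≈ 0.861330.
Standard error under H₀: √(0.855×0.145/1399) = 0.009414.
z = (0.861330 − 0.855)/0.009414 = 0.006330/0.009414 = 0.672.
p-value = 2·P(Z > 0.672) ≈ 0.5013.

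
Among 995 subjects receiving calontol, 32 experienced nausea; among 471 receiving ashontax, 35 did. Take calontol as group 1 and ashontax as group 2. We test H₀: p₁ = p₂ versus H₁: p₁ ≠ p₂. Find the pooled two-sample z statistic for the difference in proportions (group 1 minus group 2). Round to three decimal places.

z = -3.609

p̂₁ = 32/995 = 0.03216, p̂₂ = 35/471 = 0.07431.
Pooled p̂ = (32+35)/(995+471) = 67/1466 = 0.04570.
SE = √(p̂(1−p̂)(1/n₁+1/n₂)) = √(0.04570·0.95430·0.00312817) = √(0.000136431) = 0.01168.
z = (0.03216 − 0.07431)/0.01168 = -0.04215/0.01168 = -3.609.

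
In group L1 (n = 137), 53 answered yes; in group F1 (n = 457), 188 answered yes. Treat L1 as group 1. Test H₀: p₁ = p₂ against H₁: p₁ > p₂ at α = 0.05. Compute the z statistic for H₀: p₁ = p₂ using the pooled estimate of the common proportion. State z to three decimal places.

p̂₁ = 53/137 ≈ 0.38686, p̂₂ = 188/457 ≈ 0.41138.
Pooled p̂ = (53+188)/(137+457) = 241/594 = 0.40572.
SE = √(0.241112 × 0.00948745) = 0.04783.
z = (0.38686 − 0.41138)/0.04783 = -0.02452/0.04783 = -0.513.
p-value = P(Z > -0.513) ≈ 0.6959, so at α = 0.05 we fail to reject H₀.

z = -0.513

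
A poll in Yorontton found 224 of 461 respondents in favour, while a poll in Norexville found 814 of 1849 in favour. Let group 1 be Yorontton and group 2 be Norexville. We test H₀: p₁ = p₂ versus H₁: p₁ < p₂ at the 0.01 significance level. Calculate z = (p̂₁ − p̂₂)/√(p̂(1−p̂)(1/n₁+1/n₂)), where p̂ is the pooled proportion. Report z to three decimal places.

z = 1.763

p̂₁ = 224/461 = 0.48590, p̂₂ = 814/1849 = 0.44024.
Pooled p̂ = (224+814)/(461+1849) = 1038/2310 = 0.44935.
SE = √(0.247435 × 0.00271003) = 0.02590.
z = (0.48590 − 0.44024)/0.02590 = 0.04566/0.02590 = 1.763.
p-value = P(Z < 1.763) ≈ 0.9611, so at α = 0.01 we fail to reject H₀.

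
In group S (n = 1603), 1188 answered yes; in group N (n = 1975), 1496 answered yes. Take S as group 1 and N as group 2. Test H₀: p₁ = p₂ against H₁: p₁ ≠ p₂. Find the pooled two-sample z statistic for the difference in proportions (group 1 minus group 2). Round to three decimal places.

z = -1.124

p̂₁ = 1188/1603 = 0.74111, p̂₂ = 1496/1975 = 0.75747.
Pooled p̂ = (1188+1496)/(1603+1975) = 2684/3578 = 0.75014.
SE = √(p̂(1−p̂)(1/n₁+1/n₂)) = √(0.75014·0.24986·0.00113016) = √(0.000211826) = 0.01455.
z = (0.74111 − 0.75747)/0.01455 = -0.01636/0.01455 = -1.124.
Two-sided p-value ≈ 2·Φ(−1.124) = 0.2610.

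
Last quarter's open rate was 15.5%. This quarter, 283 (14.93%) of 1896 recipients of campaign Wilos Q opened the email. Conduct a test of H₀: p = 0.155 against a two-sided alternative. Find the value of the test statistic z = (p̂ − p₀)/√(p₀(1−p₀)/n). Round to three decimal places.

p̂ = 283/1896 ≈ 0.149262.
Standard error under H₀: √(0.155×0.845/1896) = 0.008311.
z = (0.149262 − 0.155)/0.008311 = -0.005738/0.008311 = -0.690.
Two-sided p-value ≈ 2·Φ(−0.690) = 0.4899.

z = -0.690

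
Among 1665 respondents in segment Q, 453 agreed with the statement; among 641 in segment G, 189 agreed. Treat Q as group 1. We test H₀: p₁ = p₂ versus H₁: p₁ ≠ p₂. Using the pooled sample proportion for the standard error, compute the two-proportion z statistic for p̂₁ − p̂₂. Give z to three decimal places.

p̂₁ = 453/1665 ≈ 0.272072, p̂₂ = 189/641 ≈ 0.294852.
Pooled p̂ = (453+189)/(1665+641) = 642/2306 = 0.278404.
SE = √(0.200895 × 0.00216066) = 0.020834.
z = (0.272072 − 0.294852)/0.020834 = -0.022780/0.020834 = -1.093.

z = -1.093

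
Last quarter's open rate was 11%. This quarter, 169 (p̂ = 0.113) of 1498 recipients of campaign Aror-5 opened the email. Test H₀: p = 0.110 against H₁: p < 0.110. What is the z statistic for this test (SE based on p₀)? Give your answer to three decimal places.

z = 0.348

p̂ = 169/1498 ≈ 0.112817.
Under H₀, SE = √(0.11·0.89/1498) = √(6.53538e-05) = 0.008084.
z = (0.112817 − 0.11)/0.008084 = 0.002817/0.008084 = 0.348.
p-value = P(Z < 0.348) ≈ 0.6363.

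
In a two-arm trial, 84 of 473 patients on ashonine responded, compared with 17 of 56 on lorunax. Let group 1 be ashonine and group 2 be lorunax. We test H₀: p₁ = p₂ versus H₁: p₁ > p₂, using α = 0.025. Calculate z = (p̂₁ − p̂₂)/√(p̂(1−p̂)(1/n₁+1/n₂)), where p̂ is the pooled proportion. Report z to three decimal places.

z = -2.268

p̂₁ = 84/473 = 0.17759, p̂₂ = 17/56 = 0.30357.
Pooled p̂ = (84+17)/(473+56) = 101/529 = 0.19093.
SE = √(p̂(1−p̂)(1/n₁+1/n₂)) = √(0.19093·0.80907·0.0199713) = √(0.00308504) = 0.05554.
z = (0.17759 − 0.30357)/0.05554 = -0.12598/0.05554 = -2.268.
p-value = P(Z > -2.268) ≈ 0.9883. With α = 0.025, fail to reject H₀.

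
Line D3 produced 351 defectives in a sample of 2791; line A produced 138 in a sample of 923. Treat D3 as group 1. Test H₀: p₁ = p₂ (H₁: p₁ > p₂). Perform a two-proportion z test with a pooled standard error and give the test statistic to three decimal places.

p̂₁ = 351/2791 = 0.12576, p̂₂ = 138/923 = 0.14951.
Pooled p̂ = (351+138)/(2791+923) = 489/3714 = 0.13166.
SE = √(0.114329 × 0.00144172) = 0.01284.
z = (0.12576 − 0.14951)/0.01284 = -0.02375/0.01284 = -1.850.
p-value = P(Z > -1.850) ≈ 0.9678.

z = -1.850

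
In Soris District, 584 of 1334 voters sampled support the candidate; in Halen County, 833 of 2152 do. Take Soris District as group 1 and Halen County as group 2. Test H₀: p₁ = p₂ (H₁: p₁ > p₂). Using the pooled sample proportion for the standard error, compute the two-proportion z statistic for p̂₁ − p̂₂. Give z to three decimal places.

p̂₁ = 584/1334 ≈ 0.437781, p̂₂ = 833/2152 ≈ 0.387082.
Pooled p̂ = (584+833)/(1334+2152) = 1417/3486 = 0.406483.
SE = √(p̂(1−p̂)(1/n₁+1/n₂)) = √(0.406483·0.593517·0.00121431) = √(0.000292958) = 0.017116.
z = (0.437781 − 0.387082)/0.017116 = 0.050699/0.017116 = 2.962.
p-value = P(Z > 2.962) ≈ 0.0015.

z = 2.962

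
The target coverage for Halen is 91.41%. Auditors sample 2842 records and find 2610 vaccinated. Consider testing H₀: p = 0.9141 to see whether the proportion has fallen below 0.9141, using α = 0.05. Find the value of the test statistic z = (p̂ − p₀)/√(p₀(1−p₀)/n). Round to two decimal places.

z = 0.81

p̂ = 2610/2842 ≈ 0.9184.
Under H₀, SE = √(0.9141·0.0859/2842) = √(2.76288e-05) = 0.0053.
z = (0.9184 − 0.9141)/0.0053 = 0.0043/0.0053 = 0.81.
p-value = P(Z < 0.812) ≈ 0.7916; since p > α = 0.05, fail to reject H₀.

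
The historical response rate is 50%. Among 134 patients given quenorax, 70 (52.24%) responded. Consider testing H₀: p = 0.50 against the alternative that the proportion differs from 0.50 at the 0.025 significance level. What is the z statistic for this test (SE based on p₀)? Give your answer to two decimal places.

z = 0.52

p̂ = 70/134 = 0.5224.
SE = √(p₀(1−p₀)/n) = √(0.25/134) = 0.0432.
z = (0.5224 − 0.5)/0.0432 = 0.0224/0.0432 = 0.52.
p-value = 2·P(Z > 0.518) ≈ 0.6042. With α = 0.025, fail to reject H₀.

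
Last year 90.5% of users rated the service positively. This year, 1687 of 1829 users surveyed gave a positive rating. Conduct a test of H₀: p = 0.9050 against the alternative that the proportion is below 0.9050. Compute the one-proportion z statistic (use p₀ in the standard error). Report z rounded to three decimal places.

p̂ = 1687/1829 = 0.922362.
Under H₀, SE = √(0.905·0.095/1829) = √(4.70066e-05) = 0.006856.
z = (0.922362 − 0.905)/0.006856 = 0.017362/0.006856 = 2.532.

z = 2.532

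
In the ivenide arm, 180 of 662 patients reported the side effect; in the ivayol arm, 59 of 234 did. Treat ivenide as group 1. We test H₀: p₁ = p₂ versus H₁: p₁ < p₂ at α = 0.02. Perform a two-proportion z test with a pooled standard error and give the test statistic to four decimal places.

z = 0.5877

p̂₁ = 180/662 = 0.271903, p̂₂ = 59/234 = 0.252137.
Pooled p̂ = (180+59)/(662+234) = 239/896 = 0.266741.
SE = √(0.19559 × 0.00578408) = 0.033635.
z = (0.271903 − 0.252137)/0.033635 = 0.019766/0.033635 = 0.5877.
p-value = P(Z < 0.588) ≈ 0.7216; since p > α = 0.02, fail to reject H₀.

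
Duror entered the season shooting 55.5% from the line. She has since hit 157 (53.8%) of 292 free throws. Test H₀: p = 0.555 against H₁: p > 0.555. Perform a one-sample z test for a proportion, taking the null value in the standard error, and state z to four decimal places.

p̂ = 157/292 ≈ 0.537671.
Under H₀, SE = √(0.555·0.445/292) = √(0.000845805) = 0.029083.
z = (0.537671 − 0.555)/0.029083 = -0.017329/0.029083 = -0.5958.
p-value = P(Z > -0.596) ≈ 0.7244.

z = -0.5958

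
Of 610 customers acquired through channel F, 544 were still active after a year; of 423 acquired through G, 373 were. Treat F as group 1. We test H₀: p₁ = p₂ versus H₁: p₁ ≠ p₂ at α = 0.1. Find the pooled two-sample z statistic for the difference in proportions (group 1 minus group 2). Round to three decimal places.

z = 0.501

p̂₁ = 544/610 ≈ 0.89180, p̂₂ = 373/423 ≈ 0.88180.
Pooled p̂ = (544+373)/(610+423) = 917/1033 = 0.88771.
SE = √(p̂(1−p̂)(1/n₁+1/n₂)) = √(0.88771·0.11229·0.00400341) = √(0.000399077) = 0.01998.
z = (0.89180 − 0.88180)/0.01998 = 0.01000/0.01998 = 0.501.
Two-sided p-value ≈ 2·Φ(−0.501) = 0.6164, so at α = 0.1 we fail to reject H₀.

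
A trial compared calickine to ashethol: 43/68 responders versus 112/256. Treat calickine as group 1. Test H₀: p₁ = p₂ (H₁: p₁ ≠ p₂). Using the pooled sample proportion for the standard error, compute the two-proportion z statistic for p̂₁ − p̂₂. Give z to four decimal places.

p̂₁ = 43/68 ≈ 0.632353, p̂₂ = 112/256 ≈ 0.437500.
Pooled p̂ = (43+112)/(68+256) = 155/324 = 0.478395.
SE = √(0.249533 × 0.0186121) = 0.068149.
z = (0.632353 − 0.437500)/0.068149 = 0.194853/0.068149 = 2.8592.

z = 2.8592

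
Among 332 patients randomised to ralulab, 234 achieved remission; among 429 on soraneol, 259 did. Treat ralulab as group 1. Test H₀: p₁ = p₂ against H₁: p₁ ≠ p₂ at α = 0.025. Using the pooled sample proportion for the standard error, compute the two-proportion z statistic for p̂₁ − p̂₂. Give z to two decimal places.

z = 2.90

p̂₁ = 234/332 ≈ 0.7048, p̂₂ = 259/429 ≈ 0.6037.
Pooled p̂ = (234+259)/(332+429) = 493/761 = 0.6478.
SE = √(0.228146 × 0.00534305) = 0.0349.
z = (0.7048 − 0.6037)/0.0349 = 0.1011/0.0349 = 2.90.
Two-sided p-value ≈ 2·Φ(−2.895) = 0.0038; since p < α = 0.025, reject H₀.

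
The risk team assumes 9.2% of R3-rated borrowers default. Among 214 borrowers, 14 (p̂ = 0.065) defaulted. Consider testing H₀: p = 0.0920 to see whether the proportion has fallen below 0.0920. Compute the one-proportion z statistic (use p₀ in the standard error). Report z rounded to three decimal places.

p̂ = 14/214 = 0.06542.
Standard error under H₀: √(0.092×0.908/214) = 0.01976.
z = (0.06542 − 0.092)/0.01976 = -0.02658/0.01976 = -1.345.
p-value = P(Z < -1.345) ≈ 0.0893.

z = -1.345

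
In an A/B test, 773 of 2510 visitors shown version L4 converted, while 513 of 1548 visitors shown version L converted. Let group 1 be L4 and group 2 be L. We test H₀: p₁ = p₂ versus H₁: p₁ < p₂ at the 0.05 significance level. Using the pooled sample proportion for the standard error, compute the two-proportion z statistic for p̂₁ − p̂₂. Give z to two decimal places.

p̂₁ = 773/2510 = 0.3080, p̂₂ = 513/1548 = 0.3314.
Pooled p̂ = (773+513)/(2510+1548) = 1286/4058 = 0.3169.
SE = √(p̂(1−p̂)(1/n₁+1/n₂)) = √(0.3169·0.6831·0.0010444) = √(0.000226088) = 0.0150.
z = (0.3080 − 0.3314)/0.0150 = -0.0234/0.0150 = -1.56.
p-value = P(Z < -1.558) ≈ 0.0596; since p > α = 0.05, fail to reject H₀.

z = -1.56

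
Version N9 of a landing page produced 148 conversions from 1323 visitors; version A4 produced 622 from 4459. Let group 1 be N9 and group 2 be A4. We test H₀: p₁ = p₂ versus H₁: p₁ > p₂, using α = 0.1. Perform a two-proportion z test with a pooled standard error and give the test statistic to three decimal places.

p̂₁ = 148/1323 ≈ 0.111867, p̂₂ = 622/4459 ≈ 0.139493.
Pooled p̂ = (148+622)/(1323+4459) = 770/5782 = 0.133172.
SE = √(p̂(1−p̂)(1/n₁+1/n₂)) = √(0.133172·0.866828·0.000980123) = √(0.000113143) = 0.010637.
z = (0.111867 − 0.139493)/0.010637 = -0.027626/0.010637 = -2.597.
p-value = P(Z > -2.597) ≈ 0.9953. With α = 0.1, fail to reject H₀.

z = -2.597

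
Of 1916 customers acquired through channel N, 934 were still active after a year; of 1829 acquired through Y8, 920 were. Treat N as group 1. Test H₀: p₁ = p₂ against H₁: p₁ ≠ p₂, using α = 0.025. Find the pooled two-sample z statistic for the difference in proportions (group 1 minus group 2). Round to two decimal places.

p̂₁ = 934/1916 = 0.4875, p̂₂ = 920/1829 = 0.5030.
Pooled p̂ = (934+920)/(1916+1829) = 1854/3745 = 0.4951.
SE = √(p̂(1−p̂)(1/n₁+1/n₂)) = √(0.4951·0.5049·0.00106867) = √(0.000267141) = 0.0163.
z = (0.4875 − 0.5030)/0.0163 = -0.0155/0.0163 = -0.95.
Two-sided p-value ≈ 2·Φ(−0.950) = 0.3419. With α = 0.025, fail to reject H₀.

z = -0.95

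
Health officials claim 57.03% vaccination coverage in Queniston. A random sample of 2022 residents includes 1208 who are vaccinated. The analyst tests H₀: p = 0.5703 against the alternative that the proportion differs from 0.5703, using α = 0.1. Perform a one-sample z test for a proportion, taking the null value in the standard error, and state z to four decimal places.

z = 2.4642

p̂ = 1208/2022 ≈ 0.597428.
Under H₀, SE = √(0.5703·0.4297/2022) = √(0.000121196) = 0.011009.
z = (0.597428 − 0.5703)/0.011009 = 0.027128/0.011009 = 2.4642.
p-value = 2·P(Z > 2.464) ≈ 0.0137. With α = 0.1, reject H₀.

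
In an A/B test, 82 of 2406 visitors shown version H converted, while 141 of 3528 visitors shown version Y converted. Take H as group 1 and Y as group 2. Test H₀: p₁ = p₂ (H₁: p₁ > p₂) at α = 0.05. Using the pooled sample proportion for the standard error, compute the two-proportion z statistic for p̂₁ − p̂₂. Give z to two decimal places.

z = -1.17

p̂₁ = 82/2406 ≈ 0.03408, p̂₂ = 141/3528 ≈ 0.03997.
Pooled p̂ = (82+141)/(2406+3528) = 223/5934 = 0.03758.
SE = √(p̂(1−p̂)(1/n₁+1/n₂)) = √(0.03758·0.96242·0.000699074) = √(2.5284e-05) = 0.00503.
z = (0.03408 − 0.03997)/0.00503 = -0.00589/0.00503 = -1.17.
p-value = P(Z > -1.170) ≈ 0.8791; since p > α = 0.05, fail to reject H₀.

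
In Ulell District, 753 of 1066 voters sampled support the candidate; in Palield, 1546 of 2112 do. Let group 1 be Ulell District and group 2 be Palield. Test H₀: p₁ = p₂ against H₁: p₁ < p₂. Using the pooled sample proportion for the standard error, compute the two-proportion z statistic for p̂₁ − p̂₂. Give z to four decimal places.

p̂₁ = 753/1066 ≈ 0.706379, p̂₂ = 1546/2112 ≈ 0.732008.
Pooled p̂ = (753+1546)/(1066+2112) = 2299/3178 = 0.723411.
SE = √(p̂(1−p̂)(1/n₁+1/n₂)) = √(0.723411·0.276589·0.00141157) = √(0.000282438) = 0.016806.
z = (0.706379 − 0.732008)/0.016806 = -0.025629/0.016806 = -1.5250.

z = -1.5250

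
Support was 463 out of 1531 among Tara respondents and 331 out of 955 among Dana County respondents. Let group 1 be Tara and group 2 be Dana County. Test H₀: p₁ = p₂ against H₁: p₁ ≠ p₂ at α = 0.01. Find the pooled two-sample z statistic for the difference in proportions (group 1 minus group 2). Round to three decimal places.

z = -2.298

p̂₁ = 463/1531 = 0.302417, p̂₂ = 331/955 = 0.346597.
Pooled p̂ = (463+331)/(1531+955) = 794/2486 = 0.319389.
SE = √(0.21738 × 0.00170029) = 0.019225.
z = (0.302417 − 0.346597)/0.019225 = -0.044180/0.019225 = -2.298.
Two-sided p-value ≈ 2·Φ(−2.298) = 0.0216, so at α = 0.01 we fail to reject H₀.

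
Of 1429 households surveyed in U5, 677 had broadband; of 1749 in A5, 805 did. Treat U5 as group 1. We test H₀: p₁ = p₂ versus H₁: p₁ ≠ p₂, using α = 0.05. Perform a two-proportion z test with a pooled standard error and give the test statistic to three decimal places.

p̂₁ = 677/1429 ≈ 0.47376, p̂₂ = 805/1749 ≈ 0.46026.
Pooled p̂ = (677+805)/(1429+1749) = 1482/3178 = 0.46633.
SE = √(0.248866 × 0.00127155) = 0.01779.
z = (0.47376 − 0.46026)/0.01779 = 0.01350/0.01779 = 0.759.
Two-sided p-value ≈ 2·Φ(−0.759) = 0.4481. With α = 0.05, fail to reject H₀.

z = 0.759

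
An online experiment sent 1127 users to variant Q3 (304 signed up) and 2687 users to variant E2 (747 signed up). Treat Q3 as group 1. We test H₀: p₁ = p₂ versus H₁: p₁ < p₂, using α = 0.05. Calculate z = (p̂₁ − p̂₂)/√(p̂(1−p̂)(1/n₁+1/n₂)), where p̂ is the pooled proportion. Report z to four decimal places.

p̂₁ = 304/1127 = 0.269743, p̂₂ = 747/2687 = 0.278005.
Pooled p̂ = (304+747)/(1127+2687) = 1051/3814 = 0.275564.
SE = √(0.199628 × 0.00125947) = 0.015856.
z = (0.269743 − 0.278005)/0.015856 = -0.008262/0.015856 = -0.5211.
p-value = P(Z < -0.521) ≈ 0.3012. With α = 0.05, fail to reject H₀.

z = -0.5211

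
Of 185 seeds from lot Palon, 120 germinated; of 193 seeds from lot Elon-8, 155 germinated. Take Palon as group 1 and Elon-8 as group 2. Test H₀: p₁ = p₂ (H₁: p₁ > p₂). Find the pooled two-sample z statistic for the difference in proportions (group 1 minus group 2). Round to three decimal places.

z = -3.372

p̂₁ = 120/185 = 0.64865, p̂₂ = 155/193 = 0.80311.
Pooled p̂ = (120+155)/(185+193) = 275/378 = 0.72751.
SE = √(0.198238 × 0.0105868) = 0.04581.
z = (0.64865 − 0.80311)/0.04581 = -0.15446/0.04581 = -3.372.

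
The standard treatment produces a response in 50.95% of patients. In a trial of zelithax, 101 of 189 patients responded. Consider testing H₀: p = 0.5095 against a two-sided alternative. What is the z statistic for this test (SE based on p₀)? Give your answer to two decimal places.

z = 0.68

p̂ = 101/189 ≈ 0.5344.
SE = √(p₀(1−p₀)/n) = √(0.24991/189) = 0.0364.
z = (0.5344 − 0.5095)/0.0364 = 0.0249/0.0364 = 0.68.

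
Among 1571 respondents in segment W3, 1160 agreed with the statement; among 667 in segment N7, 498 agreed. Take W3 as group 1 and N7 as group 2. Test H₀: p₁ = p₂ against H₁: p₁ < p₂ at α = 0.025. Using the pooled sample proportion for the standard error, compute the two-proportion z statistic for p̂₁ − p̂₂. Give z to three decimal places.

p̂₁ = 1160/1571 = 0.73838, p̂₂ = 498/667 = 0.74663.
Pooled p̂ = (1160+498)/(1571+667) = 1658/2238 = 0.74084.
SE = √(0.191996 × 0.00213579) = 0.02025.
z = (0.73838 − 0.74663)/0.02025 = -0.00825/0.02025 = -0.407.
p-value = P(Z < -0.407) ≈ 0.3420; since p > α = 0.025, fail to reject H₀.

z = -0.407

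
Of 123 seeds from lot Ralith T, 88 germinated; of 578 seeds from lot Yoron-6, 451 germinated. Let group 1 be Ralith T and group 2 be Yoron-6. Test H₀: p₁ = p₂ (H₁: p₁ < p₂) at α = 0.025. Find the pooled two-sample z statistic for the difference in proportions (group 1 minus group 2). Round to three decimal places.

p̂₁ = 88/123 = 0.71545, p̂₂ = 451/578 = 0.78028.
Pooled p̂ = (88+451)/(123+578) = 539/701 = 0.76890.
SE = √(0.177692 × 0.00986019) = 0.04186.
z = (0.71545 − 0.78028)/0.04186 = -0.06483/0.04186 = -1.549.
p-value = P(Z < -1.549) ≈ 0.0607, so at α = 0.025 we fail to reject H₀.

z = -1.549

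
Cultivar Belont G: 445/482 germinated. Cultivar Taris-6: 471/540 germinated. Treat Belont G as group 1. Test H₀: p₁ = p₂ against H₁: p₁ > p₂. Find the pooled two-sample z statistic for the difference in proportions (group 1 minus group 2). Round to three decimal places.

z = 2.670

p̂₁ = 445/482 ≈ 0.92324, p̂₂ = 471/540 ≈ 0.87222.
Pooled p̂ = (445+471)/(482+540) = 916/1022 = 0.89628.
SE = √(0.0929607 × 0.00392654) = 0.01911.
z = (0.92324 − 0.87222)/0.01911 = 0.05102/0.01911 = 2.670.
p-value = P(Z > 2.670) ≈ 0.0038.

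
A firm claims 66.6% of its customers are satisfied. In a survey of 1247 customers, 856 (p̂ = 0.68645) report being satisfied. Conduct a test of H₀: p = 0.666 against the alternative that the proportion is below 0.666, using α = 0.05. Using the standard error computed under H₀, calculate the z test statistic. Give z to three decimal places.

p̂ = 856/1247 ≈ 0.68645.
Under H₀, SE = √(0.666·0.334/1247) = √(0.000178383) = 0.01336.
z = (0.68645 − 0.666)/0.01336 = 0.02045/0.01336 = 1.531.
p-value = P(Z < 1.531) ≈ 0.9371. With α = 0.05, fail to reject H₀.

z = 1.531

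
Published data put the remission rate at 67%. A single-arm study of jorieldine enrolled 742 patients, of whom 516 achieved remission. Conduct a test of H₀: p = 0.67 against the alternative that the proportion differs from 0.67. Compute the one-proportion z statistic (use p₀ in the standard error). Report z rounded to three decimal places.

z = 1.472

p̂ = 516/742 ≈ 0.695418.
Standard error under H₀: √(0.67×0.33/742) = 0.017262.
z = (0.695418 − 0.67)/0.017262 = 0.025418/0.017262 = 1.472.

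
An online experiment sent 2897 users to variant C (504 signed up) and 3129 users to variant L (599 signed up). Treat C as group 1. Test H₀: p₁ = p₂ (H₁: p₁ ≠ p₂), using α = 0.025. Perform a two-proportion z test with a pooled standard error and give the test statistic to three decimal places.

z = -1.751

p̂₁ = 504/2897 = 0.17397, p̂₂ = 599/3129 = 0.19143.
Pooled p̂ = (504+599)/(2897+3129) = 1103/6026 = 0.18304.
SE = √(0.149536 × 0.000664776) = 0.00997.
z = (0.17397 − 0.19143)/0.00997 = -0.01746/0.00997 = -1.751.
Two-sided p-value ≈ 2·Φ(−1.751) = 0.0799, so at α = 0.025 we fail to reject H₀.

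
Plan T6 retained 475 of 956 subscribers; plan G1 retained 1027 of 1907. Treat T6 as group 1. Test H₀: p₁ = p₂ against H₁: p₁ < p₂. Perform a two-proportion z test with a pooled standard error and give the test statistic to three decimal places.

z = -2.106

p̂₁ = 475/956 ≈ 0.49686, p̂₂ = 1027/1907 ≈ 0.53854.
Pooled p̂ = (475+1027)/(956+1907) = 1502/2863 = 0.52462.
SE = √(p̂(1−p̂)(1/n₁+1/n₂)) = √(0.52462·0.47538·0.00157041) = √(0.00039165) = 0.01979.
z = (0.49686 − 0.53854)/0.01979 = -0.04168/0.01979 = -2.106.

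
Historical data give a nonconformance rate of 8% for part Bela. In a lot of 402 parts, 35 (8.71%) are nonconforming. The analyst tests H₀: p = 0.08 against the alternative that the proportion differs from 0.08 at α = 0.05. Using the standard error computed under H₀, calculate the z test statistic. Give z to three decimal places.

p̂ = 35/402 = 0.08706.
Standard error under H₀: √(0.08×0.92/402) = 0.01353.
z = (0.08706 − 0.08)/0.01353 = 0.00706/0.01353 = 0.522.
p-value = 2·P(Z > 0.522) ≈ 0.6016; since p > α = 0.05, fail to reject H₀.

z = 0.522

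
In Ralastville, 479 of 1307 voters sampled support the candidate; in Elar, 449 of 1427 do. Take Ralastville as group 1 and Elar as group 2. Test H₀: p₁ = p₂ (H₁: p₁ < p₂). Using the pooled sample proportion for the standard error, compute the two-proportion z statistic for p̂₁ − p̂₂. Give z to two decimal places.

p̂₁ = 479/1307 = 0.36649, p̂₂ = 449/1427 = 0.31465.
Pooled p̂ = (479+449)/(1307+1427) = 928/2734 = 0.33943.
SE = √(p̂(1−p̂)(1/n₁+1/n₂)) = √(0.33943·0.66057·0.00146588) = √(0.000328676) = 0.01813.
z = (0.36649 − 0.31465)/0.01813 = 0.05184/0.01813 = 2.86.

z = 2.86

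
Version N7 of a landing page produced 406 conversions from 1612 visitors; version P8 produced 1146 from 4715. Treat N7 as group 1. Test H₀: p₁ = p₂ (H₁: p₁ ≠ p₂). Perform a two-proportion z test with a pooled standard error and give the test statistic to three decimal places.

z = 0.709

p̂₁ = 406/1612 = 0.251861, p̂₂ = 1146/4715 = 0.243054.
Pooled p̂ = (406+1146)/(1612+4715) = 1552/6327 = 0.245298.
SE = √(0.185127 × 0.000832436) = 0.012414.
z = (0.251861 − 0.243054)/0.012414 = 0.008807/0.012414 = 0.709.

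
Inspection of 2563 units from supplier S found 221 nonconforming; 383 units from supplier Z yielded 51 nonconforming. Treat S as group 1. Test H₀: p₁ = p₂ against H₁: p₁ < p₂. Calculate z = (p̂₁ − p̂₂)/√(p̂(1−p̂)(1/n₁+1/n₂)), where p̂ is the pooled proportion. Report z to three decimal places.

z = -2.959

p̂₁ = 221/2563 ≈ 0.08623, p̂₂ = 51/383 ≈ 0.13316.
Pooled p̂ = (221+51)/(2563+383) = 272/2946 = 0.09233.
SE = √(p̂(1−p̂)(1/n₁+1/n₂)) = √(0.09233·0.90767·0.00300113) = √(0.000251507) = 0.01586.
z = (0.08623 − 0.13316)/0.01586 = -0.04693/0.01586 = -2.959.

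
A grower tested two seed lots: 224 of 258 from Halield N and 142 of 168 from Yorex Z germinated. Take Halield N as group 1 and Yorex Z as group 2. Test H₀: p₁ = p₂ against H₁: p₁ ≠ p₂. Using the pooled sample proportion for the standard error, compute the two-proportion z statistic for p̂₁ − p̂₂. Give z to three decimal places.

p̂₁ = 224/258 ≈ 0.86822, p̂₂ = 142/168 ≈ 0.84524.
Pooled p̂ = (224+142)/(258+168) = 366/426 = 0.85915.
SE = √(0.121008 × 0.00982835) = 0.03449.
z = (0.86822 − 0.84524)/0.03449 = 0.02298/0.03449 = 0.666.
Two-sided p-value ≈ 2·Φ(−0.666) = 0.5052.

z = 0.666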